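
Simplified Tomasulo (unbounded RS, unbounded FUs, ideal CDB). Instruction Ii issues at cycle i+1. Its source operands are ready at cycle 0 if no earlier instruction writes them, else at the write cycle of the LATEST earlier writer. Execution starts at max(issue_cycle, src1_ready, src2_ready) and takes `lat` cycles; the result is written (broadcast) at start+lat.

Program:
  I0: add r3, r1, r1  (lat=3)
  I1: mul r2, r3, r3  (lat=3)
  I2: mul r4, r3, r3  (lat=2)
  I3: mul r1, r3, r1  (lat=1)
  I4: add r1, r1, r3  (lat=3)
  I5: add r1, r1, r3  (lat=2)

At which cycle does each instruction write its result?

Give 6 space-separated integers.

I0 add r3: issue@1 deps=(None,None) exec_start@1 write@4
I1 mul r2: issue@2 deps=(0,0) exec_start@4 write@7
I2 mul r4: issue@3 deps=(0,0) exec_start@4 write@6
I3 mul r1: issue@4 deps=(0,None) exec_start@4 write@5
I4 add r1: issue@5 deps=(3,0) exec_start@5 write@8
I5 add r1: issue@6 deps=(4,0) exec_start@8 write@10

Answer: 4 7 6 5 8 10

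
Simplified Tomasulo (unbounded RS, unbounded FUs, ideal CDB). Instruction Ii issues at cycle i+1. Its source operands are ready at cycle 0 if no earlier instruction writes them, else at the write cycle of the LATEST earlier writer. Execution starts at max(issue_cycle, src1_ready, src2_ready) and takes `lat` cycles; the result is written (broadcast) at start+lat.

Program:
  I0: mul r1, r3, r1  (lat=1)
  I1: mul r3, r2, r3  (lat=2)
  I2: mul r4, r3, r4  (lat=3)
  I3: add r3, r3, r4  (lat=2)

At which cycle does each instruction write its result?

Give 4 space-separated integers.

I0 mul r1: issue@1 deps=(None,None) exec_start@1 write@2
I1 mul r3: issue@2 deps=(None,None) exec_start@2 write@4
I2 mul r4: issue@3 deps=(1,None) exec_start@4 write@7
I3 add r3: issue@4 deps=(1,2) exec_start@7 write@9

Answer: 2 4 7 9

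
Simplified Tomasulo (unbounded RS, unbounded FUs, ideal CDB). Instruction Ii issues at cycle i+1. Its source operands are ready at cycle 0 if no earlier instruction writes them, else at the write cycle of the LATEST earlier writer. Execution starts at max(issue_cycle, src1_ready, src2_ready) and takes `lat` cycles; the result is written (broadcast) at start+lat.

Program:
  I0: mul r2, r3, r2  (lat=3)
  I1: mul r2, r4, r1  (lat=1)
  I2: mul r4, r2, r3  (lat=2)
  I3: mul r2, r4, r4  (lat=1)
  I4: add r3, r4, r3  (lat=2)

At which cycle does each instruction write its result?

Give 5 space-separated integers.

Answer: 4 3 5 6 7

Derivation:
I0 mul r2: issue@1 deps=(None,None) exec_start@1 write@4
I1 mul r2: issue@2 deps=(None,None) exec_start@2 write@3
I2 mul r4: issue@3 deps=(1,None) exec_start@3 write@5
I3 mul r2: issue@4 deps=(2,2) exec_start@5 write@6
I4 add r3: issue@5 deps=(2,None) exec_start@5 write@7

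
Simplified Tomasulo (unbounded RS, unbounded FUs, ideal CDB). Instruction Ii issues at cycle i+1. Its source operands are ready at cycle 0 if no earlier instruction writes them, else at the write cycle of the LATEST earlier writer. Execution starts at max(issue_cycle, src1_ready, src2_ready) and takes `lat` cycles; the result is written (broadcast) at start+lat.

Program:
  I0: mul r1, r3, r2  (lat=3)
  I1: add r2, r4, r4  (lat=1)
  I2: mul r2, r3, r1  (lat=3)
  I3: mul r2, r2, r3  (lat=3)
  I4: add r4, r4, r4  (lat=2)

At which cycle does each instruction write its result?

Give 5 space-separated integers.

I0 mul r1: issue@1 deps=(None,None) exec_start@1 write@4
I1 add r2: issue@2 deps=(None,None) exec_start@2 write@3
I2 mul r2: issue@3 deps=(None,0) exec_start@4 write@7
I3 mul r2: issue@4 deps=(2,None) exec_start@7 write@10
I4 add r4: issue@5 deps=(None,None) exec_start@5 write@7

Answer: 4 3 7 10 7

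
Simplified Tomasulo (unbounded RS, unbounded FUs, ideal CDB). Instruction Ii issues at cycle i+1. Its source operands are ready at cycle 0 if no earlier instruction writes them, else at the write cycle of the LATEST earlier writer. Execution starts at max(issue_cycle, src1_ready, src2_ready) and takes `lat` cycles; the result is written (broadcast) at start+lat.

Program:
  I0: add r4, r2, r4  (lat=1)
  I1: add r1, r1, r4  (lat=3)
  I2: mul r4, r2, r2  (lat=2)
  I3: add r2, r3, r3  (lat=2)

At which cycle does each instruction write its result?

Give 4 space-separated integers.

I0 add r4: issue@1 deps=(None,None) exec_start@1 write@2
I1 add r1: issue@2 deps=(None,0) exec_start@2 write@5
I2 mul r4: issue@3 deps=(None,None) exec_start@3 write@5
I3 add r2: issue@4 deps=(None,None) exec_start@4 write@6

Answer: 2 5 5 6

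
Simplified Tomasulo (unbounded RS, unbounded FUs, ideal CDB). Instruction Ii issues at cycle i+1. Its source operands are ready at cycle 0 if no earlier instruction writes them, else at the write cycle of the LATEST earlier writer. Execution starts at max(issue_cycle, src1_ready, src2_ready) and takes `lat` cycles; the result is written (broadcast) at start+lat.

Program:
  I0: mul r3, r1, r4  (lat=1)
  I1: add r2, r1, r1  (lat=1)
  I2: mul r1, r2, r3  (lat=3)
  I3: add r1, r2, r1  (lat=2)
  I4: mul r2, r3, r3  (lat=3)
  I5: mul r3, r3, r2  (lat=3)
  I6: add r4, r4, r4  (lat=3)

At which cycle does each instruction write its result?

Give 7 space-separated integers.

Answer: 2 3 6 8 8 11 10

Derivation:
I0 mul r3: issue@1 deps=(None,None) exec_start@1 write@2
I1 add r2: issue@2 deps=(None,None) exec_start@2 write@3
I2 mul r1: issue@3 deps=(1,0) exec_start@3 write@6
I3 add r1: issue@4 deps=(1,2) exec_start@6 write@8
I4 mul r2: issue@5 deps=(0,0) exec_start@5 write@8
I5 mul r3: issue@6 deps=(0,4) exec_start@8 write@11
I6 add r4: issue@7 deps=(None,None) exec_start@7 write@10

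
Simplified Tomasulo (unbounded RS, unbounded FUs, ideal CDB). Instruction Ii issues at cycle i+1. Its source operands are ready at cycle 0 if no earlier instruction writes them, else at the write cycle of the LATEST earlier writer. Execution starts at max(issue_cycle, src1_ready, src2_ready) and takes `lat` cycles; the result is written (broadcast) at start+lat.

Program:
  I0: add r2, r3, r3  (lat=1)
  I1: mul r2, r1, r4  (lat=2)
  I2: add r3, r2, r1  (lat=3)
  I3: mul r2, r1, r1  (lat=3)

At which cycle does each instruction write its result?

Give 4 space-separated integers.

Answer: 2 4 7 7

Derivation:
I0 add r2: issue@1 deps=(None,None) exec_start@1 write@2
I1 mul r2: issue@2 deps=(None,None) exec_start@2 write@4
I2 add r3: issue@3 deps=(1,None) exec_start@4 write@7
I3 mul r2: issue@4 deps=(None,None) exec_start@4 write@7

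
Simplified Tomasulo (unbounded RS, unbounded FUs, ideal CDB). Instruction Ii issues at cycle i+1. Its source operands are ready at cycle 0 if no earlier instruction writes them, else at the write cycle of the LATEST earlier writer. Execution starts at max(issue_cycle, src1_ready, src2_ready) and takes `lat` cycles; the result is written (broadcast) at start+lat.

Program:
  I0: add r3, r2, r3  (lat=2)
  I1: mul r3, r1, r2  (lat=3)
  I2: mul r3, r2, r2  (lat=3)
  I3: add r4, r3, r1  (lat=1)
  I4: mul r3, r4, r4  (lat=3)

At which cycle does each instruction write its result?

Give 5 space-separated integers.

Answer: 3 5 6 7 10

Derivation:
I0 add r3: issue@1 deps=(None,None) exec_start@1 write@3
I1 mul r3: issue@2 deps=(None,None) exec_start@2 write@5
I2 mul r3: issue@3 deps=(None,None) exec_start@3 write@6
I3 add r4: issue@4 deps=(2,None) exec_start@6 write@7
I4 mul r3: issue@5 deps=(3,3) exec_start@7 write@10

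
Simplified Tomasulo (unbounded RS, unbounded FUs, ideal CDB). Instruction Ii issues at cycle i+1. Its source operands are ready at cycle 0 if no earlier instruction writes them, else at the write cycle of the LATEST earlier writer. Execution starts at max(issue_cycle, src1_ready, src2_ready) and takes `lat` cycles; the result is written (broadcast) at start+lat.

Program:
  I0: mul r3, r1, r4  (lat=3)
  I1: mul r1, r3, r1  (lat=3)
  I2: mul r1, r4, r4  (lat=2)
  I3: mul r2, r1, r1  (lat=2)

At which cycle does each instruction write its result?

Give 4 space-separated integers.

Answer: 4 7 5 7

Derivation:
I0 mul r3: issue@1 deps=(None,None) exec_start@1 write@4
I1 mul r1: issue@2 deps=(0,None) exec_start@4 write@7
I2 mul r1: issue@3 deps=(None,None) exec_start@3 write@5
I3 mul r2: issue@4 deps=(2,2) exec_start@5 write@7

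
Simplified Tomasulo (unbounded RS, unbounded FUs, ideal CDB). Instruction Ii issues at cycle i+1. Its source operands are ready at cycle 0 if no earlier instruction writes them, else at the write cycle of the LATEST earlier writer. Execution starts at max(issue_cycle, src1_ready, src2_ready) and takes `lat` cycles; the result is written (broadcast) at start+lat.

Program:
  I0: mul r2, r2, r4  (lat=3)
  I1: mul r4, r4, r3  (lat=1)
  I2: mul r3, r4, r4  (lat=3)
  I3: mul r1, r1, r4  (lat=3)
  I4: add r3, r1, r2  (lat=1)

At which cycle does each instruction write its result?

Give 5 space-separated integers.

Answer: 4 3 6 7 8

Derivation:
I0 mul r2: issue@1 deps=(None,None) exec_start@1 write@4
I1 mul r4: issue@2 deps=(None,None) exec_start@2 write@3
I2 mul r3: issue@3 deps=(1,1) exec_start@3 write@6
I3 mul r1: issue@4 deps=(None,1) exec_start@4 write@7
I4 add r3: issue@5 deps=(3,0) exec_start@7 write@8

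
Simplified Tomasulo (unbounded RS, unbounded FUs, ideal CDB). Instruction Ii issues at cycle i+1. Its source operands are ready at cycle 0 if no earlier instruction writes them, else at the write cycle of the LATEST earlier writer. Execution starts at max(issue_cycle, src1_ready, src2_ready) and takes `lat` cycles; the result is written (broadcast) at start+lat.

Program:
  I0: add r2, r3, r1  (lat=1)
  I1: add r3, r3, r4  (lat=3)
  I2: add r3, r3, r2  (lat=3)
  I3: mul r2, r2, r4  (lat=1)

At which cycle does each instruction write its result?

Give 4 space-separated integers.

I0 add r2: issue@1 deps=(None,None) exec_start@1 write@2
I1 add r3: issue@2 deps=(None,None) exec_start@2 write@5
I2 add r3: issue@3 deps=(1,0) exec_start@5 write@8
I3 mul r2: issue@4 deps=(0,None) exec_start@4 write@5

Answer: 2 5 8 5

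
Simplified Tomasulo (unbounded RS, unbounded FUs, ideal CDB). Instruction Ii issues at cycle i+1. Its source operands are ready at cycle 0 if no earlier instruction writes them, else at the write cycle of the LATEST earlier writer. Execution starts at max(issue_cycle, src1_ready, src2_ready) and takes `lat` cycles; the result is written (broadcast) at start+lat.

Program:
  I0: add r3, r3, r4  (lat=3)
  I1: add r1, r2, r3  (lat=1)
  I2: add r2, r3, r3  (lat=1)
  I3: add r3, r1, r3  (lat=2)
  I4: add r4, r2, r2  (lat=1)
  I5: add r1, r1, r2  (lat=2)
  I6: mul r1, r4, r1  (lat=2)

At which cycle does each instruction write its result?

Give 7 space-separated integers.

I0 add r3: issue@1 deps=(None,None) exec_start@1 write@4
I1 add r1: issue@2 deps=(None,0) exec_start@4 write@5
I2 add r2: issue@3 deps=(0,0) exec_start@4 write@5
I3 add r3: issue@4 deps=(1,0) exec_start@5 write@7
I4 add r4: issue@5 deps=(2,2) exec_start@5 write@6
I5 add r1: issue@6 deps=(1,2) exec_start@6 write@8
I6 mul r1: issue@7 deps=(4,5) exec_start@8 write@10

Answer: 4 5 5 7 6 8 10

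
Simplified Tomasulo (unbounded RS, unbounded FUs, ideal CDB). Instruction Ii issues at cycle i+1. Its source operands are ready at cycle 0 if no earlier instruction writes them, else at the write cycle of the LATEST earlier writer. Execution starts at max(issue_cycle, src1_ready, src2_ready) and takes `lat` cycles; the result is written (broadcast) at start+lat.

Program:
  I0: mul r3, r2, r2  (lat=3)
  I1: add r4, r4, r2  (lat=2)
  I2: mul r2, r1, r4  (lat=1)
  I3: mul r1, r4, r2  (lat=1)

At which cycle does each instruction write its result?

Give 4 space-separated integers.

I0 mul r3: issue@1 deps=(None,None) exec_start@1 write@4
I1 add r4: issue@2 deps=(None,None) exec_start@2 write@4
I2 mul r2: issue@3 deps=(None,1) exec_start@4 write@5
I3 mul r1: issue@4 deps=(1,2) exec_start@5 write@6

Answer: 4 4 5 6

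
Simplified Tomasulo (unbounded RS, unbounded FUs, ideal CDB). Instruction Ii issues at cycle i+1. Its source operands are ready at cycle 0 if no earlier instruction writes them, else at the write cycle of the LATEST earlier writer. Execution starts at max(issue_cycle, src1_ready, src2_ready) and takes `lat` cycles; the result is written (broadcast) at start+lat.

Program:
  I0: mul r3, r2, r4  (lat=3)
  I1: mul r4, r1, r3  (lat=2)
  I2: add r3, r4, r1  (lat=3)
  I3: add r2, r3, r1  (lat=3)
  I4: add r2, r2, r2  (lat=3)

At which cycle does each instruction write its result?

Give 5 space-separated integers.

I0 mul r3: issue@1 deps=(None,None) exec_start@1 write@4
I1 mul r4: issue@2 deps=(None,0) exec_start@4 write@6
I2 add r3: issue@3 deps=(1,None) exec_start@6 write@9
I3 add r2: issue@4 deps=(2,None) exec_start@9 write@12
I4 add r2: issue@5 deps=(3,3) exec_start@12 write@15

Answer: 4 6 9 12 15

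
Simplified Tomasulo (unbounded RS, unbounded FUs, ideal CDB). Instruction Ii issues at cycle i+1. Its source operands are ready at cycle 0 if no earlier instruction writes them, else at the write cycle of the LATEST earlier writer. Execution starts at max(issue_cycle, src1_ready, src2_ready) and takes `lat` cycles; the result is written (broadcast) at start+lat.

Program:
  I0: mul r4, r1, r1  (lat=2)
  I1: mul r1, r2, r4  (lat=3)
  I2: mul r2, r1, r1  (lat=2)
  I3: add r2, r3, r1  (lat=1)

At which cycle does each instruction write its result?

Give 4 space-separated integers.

I0 mul r4: issue@1 deps=(None,None) exec_start@1 write@3
I1 mul r1: issue@2 deps=(None,0) exec_start@3 write@6
I2 mul r2: issue@3 deps=(1,1) exec_start@6 write@8
I3 add r2: issue@4 deps=(None,1) exec_start@6 write@7

Answer: 3 6 8 7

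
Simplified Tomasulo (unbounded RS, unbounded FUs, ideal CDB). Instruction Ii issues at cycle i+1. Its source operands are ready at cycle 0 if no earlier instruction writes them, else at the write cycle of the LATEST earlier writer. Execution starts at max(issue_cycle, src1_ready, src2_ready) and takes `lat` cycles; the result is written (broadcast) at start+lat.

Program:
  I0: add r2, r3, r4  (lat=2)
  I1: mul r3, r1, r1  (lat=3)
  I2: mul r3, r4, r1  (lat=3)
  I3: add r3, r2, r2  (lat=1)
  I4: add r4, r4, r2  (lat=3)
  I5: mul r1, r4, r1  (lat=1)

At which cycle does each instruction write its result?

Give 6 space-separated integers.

I0 add r2: issue@1 deps=(None,None) exec_start@1 write@3
I1 mul r3: issue@2 deps=(None,None) exec_start@2 write@5
I2 mul r3: issue@3 deps=(None,None) exec_start@3 write@6
I3 add r3: issue@4 deps=(0,0) exec_start@4 write@5
I4 add r4: issue@5 deps=(None,0) exec_start@5 write@8
I5 mul r1: issue@6 deps=(4,None) exec_start@8 write@9

Answer: 3 5 6 5 8 9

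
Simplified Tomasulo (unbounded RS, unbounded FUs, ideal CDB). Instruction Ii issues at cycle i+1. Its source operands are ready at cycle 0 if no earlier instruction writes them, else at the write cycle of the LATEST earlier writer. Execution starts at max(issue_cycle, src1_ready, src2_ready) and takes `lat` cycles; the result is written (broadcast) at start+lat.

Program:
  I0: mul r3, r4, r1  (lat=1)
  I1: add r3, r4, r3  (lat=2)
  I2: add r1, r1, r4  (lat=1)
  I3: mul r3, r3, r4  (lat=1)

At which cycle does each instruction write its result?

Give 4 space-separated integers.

Answer: 2 4 4 5

Derivation:
I0 mul r3: issue@1 deps=(None,None) exec_start@1 write@2
I1 add r3: issue@2 deps=(None,0) exec_start@2 write@4
I2 add r1: issue@3 deps=(None,None) exec_start@3 write@4
I3 mul r3: issue@4 deps=(1,None) exec_start@4 write@5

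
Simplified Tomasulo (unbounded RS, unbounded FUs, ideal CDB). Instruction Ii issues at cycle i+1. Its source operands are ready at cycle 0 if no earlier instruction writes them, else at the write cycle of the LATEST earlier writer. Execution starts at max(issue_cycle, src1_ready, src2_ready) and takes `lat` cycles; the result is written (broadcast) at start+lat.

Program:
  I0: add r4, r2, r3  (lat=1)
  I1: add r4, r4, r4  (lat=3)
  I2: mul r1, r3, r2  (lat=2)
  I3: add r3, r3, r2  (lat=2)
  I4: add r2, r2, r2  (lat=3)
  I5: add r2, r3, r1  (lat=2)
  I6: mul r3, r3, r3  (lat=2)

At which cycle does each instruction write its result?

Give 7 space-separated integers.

I0 add r4: issue@1 deps=(None,None) exec_start@1 write@2
I1 add r4: issue@2 deps=(0,0) exec_start@2 write@5
I2 mul r1: issue@3 deps=(None,None) exec_start@3 write@5
I3 add r3: issue@4 deps=(None,None) exec_start@4 write@6
I4 add r2: issue@5 deps=(None,None) exec_start@5 write@8
I5 add r2: issue@6 deps=(3,2) exec_start@6 write@8
I6 mul r3: issue@7 deps=(3,3) exec_start@7 write@9

Answer: 2 5 5 6 8 8 9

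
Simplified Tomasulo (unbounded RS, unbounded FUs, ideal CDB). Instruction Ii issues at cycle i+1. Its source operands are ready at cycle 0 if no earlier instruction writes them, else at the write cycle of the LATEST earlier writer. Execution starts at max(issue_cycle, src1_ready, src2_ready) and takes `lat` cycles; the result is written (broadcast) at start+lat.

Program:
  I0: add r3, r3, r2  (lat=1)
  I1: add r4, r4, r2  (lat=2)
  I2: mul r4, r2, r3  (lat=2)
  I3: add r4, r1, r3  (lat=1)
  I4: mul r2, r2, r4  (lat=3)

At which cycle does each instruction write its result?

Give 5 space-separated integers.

Answer: 2 4 5 5 8

Derivation:
I0 add r3: issue@1 deps=(None,None) exec_start@1 write@2
I1 add r4: issue@2 deps=(None,None) exec_start@2 write@4
I2 mul r4: issue@3 deps=(None,0) exec_start@3 write@5
I3 add r4: issue@4 deps=(None,0) exec_start@4 write@5
I4 mul r2: issue@5 deps=(None,3) exec_start@5 write@8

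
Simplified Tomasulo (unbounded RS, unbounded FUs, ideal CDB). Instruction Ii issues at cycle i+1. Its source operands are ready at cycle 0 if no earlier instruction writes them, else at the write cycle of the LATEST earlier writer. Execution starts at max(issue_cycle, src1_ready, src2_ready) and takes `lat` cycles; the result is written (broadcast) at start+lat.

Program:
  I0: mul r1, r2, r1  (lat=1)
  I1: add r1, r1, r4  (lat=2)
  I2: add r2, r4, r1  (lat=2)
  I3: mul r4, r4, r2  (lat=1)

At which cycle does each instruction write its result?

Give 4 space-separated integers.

Answer: 2 4 6 7

Derivation:
I0 mul r1: issue@1 deps=(None,None) exec_start@1 write@2
I1 add r1: issue@2 deps=(0,None) exec_start@2 write@4
I2 add r2: issue@3 deps=(None,1) exec_start@4 write@6
I3 mul r4: issue@4 deps=(None,2) exec_start@6 write@7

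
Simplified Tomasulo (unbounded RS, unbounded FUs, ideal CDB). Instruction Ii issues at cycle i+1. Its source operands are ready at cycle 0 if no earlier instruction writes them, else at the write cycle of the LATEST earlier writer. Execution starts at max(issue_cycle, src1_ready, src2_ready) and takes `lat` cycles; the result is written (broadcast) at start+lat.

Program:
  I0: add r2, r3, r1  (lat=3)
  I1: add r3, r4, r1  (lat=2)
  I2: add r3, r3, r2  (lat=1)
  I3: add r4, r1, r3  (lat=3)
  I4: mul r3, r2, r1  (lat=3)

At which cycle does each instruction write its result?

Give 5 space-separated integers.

Answer: 4 4 5 8 8

Derivation:
I0 add r2: issue@1 deps=(None,None) exec_start@1 write@4
I1 add r3: issue@2 deps=(None,None) exec_start@2 write@4
I2 add r3: issue@3 deps=(1,0) exec_start@4 write@5
I3 add r4: issue@4 deps=(None,2) exec_start@5 write@8
I4 mul r3: issue@5 deps=(0,None) exec_start@5 write@8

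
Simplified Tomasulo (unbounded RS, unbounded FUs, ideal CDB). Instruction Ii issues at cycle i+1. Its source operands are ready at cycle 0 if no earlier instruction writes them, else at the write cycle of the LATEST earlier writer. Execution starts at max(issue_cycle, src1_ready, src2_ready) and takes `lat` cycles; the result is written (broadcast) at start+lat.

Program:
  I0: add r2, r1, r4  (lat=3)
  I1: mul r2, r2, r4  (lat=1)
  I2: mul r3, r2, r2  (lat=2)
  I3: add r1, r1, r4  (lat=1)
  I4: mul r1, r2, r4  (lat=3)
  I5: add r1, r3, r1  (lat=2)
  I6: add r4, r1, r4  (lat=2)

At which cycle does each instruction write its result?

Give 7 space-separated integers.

I0 add r2: issue@1 deps=(None,None) exec_start@1 write@4
I1 mul r2: issue@2 deps=(0,None) exec_start@4 write@5
I2 mul r3: issue@3 deps=(1,1) exec_start@5 write@7
I3 add r1: issue@4 deps=(None,None) exec_start@4 write@5
I4 mul r1: issue@5 deps=(1,None) exec_start@5 write@8
I5 add r1: issue@6 deps=(2,4) exec_start@8 write@10
I6 add r4: issue@7 deps=(5,None) exec_start@10 write@12

Answer: 4 5 7 5 8 10 12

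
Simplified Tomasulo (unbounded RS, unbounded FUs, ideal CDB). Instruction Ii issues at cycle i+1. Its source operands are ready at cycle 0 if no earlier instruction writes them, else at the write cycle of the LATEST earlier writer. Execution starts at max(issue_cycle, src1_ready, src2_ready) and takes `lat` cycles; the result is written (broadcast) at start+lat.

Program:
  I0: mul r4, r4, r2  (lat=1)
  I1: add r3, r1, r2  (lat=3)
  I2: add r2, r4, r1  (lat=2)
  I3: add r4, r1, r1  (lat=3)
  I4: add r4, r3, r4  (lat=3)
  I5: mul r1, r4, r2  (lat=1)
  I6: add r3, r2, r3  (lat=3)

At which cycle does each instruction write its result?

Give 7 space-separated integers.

I0 mul r4: issue@1 deps=(None,None) exec_start@1 write@2
I1 add r3: issue@2 deps=(None,None) exec_start@2 write@5
I2 add r2: issue@3 deps=(0,None) exec_start@3 write@5
I3 add r4: issue@4 deps=(None,None) exec_start@4 write@7
I4 add r4: issue@5 deps=(1,3) exec_start@7 write@10
I5 mul r1: issue@6 deps=(4,2) exec_start@10 write@11
I6 add r3: issue@7 deps=(2,1) exec_start@7 write@10

Answer: 2 5 5 7 10 11 10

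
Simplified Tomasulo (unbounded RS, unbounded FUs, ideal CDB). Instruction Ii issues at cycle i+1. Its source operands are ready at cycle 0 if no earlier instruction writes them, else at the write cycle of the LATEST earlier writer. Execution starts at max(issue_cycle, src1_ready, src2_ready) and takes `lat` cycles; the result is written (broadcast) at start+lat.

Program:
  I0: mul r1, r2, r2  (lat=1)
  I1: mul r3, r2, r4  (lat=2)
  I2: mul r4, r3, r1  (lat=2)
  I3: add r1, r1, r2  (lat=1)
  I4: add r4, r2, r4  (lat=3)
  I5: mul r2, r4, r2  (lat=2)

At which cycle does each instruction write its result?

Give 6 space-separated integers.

Answer: 2 4 6 5 9 11

Derivation:
I0 mul r1: issue@1 deps=(None,None) exec_start@1 write@2
I1 mul r3: issue@2 deps=(None,None) exec_start@2 write@4
I2 mul r4: issue@3 deps=(1,0) exec_start@4 write@6
I3 add r1: issue@4 deps=(0,None) exec_start@4 write@5
I4 add r4: issue@5 deps=(None,2) exec_start@6 write@9
I5 mul r2: issue@6 deps=(4,None) exec_start@9 write@11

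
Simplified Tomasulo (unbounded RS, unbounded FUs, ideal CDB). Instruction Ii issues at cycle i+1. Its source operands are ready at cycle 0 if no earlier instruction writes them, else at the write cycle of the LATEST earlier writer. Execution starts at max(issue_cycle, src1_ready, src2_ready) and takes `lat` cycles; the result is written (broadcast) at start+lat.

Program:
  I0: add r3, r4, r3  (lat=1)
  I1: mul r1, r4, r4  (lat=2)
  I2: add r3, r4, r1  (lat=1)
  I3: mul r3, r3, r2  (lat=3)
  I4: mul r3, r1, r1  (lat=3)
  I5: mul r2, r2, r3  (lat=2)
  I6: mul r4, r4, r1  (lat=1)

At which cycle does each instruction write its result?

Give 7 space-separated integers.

I0 add r3: issue@1 deps=(None,None) exec_start@1 write@2
I1 mul r1: issue@2 deps=(None,None) exec_start@2 write@4
I2 add r3: issue@3 deps=(None,1) exec_start@4 write@5
I3 mul r3: issue@4 deps=(2,None) exec_start@5 write@8
I4 mul r3: issue@5 deps=(1,1) exec_start@5 write@8
I5 mul r2: issue@6 deps=(None,4) exec_start@8 write@10
I6 mul r4: issue@7 deps=(None,1) exec_start@7 write@8

Answer: 2 4 5 8 8 10 8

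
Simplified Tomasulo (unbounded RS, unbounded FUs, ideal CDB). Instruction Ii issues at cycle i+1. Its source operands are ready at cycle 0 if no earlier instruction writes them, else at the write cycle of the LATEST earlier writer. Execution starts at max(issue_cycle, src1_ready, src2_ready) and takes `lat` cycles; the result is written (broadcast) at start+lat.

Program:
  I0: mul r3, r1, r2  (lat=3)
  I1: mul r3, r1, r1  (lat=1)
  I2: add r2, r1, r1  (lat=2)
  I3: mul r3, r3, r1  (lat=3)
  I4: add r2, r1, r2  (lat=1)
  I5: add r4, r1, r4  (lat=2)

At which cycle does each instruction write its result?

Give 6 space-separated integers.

Answer: 4 3 5 7 6 8

Derivation:
I0 mul r3: issue@1 deps=(None,None) exec_start@1 write@4
I1 mul r3: issue@2 deps=(None,None) exec_start@2 write@3
I2 add r2: issue@3 deps=(None,None) exec_start@3 write@5
I3 mul r3: issue@4 deps=(1,None) exec_start@4 write@7
I4 add r2: issue@5 deps=(None,2) exec_start@5 write@6
I5 add r4: issue@6 deps=(None,None) exec_start@6 write@8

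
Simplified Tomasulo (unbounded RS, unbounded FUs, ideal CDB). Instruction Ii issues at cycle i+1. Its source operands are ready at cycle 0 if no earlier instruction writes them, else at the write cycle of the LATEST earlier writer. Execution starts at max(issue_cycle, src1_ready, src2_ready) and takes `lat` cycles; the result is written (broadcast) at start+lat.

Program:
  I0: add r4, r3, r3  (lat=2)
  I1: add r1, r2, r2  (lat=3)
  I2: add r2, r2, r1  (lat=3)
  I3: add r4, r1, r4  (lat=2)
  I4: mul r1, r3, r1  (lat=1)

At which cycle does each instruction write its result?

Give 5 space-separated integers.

Answer: 3 5 8 7 6

Derivation:
I0 add r4: issue@1 deps=(None,None) exec_start@1 write@3
I1 add r1: issue@2 deps=(None,None) exec_start@2 write@5
I2 add r2: issue@3 deps=(None,1) exec_start@5 write@8
I3 add r4: issue@4 deps=(1,0) exec_start@5 write@7
I4 mul r1: issue@5 deps=(None,1) exec_start@5 write@6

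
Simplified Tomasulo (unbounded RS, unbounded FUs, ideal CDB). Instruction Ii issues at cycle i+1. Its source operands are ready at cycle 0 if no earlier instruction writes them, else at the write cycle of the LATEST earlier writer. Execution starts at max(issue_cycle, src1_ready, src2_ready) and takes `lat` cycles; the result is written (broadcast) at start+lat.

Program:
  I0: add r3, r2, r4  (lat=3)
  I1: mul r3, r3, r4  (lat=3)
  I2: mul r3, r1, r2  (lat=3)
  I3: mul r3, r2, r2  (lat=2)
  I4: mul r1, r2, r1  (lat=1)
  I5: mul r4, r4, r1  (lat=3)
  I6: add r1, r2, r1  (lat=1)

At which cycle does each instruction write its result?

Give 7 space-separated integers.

I0 add r3: issue@1 deps=(None,None) exec_start@1 write@4
I1 mul r3: issue@2 deps=(0,None) exec_start@4 write@7
I2 mul r3: issue@3 deps=(None,None) exec_start@3 write@6
I3 mul r3: issue@4 deps=(None,None) exec_start@4 write@6
I4 mul r1: issue@5 deps=(None,None) exec_start@5 write@6
I5 mul r4: issue@6 deps=(None,4) exec_start@6 write@9
I6 add r1: issue@7 deps=(None,4) exec_start@7 write@8

Answer: 4 7 6 6 6 9 8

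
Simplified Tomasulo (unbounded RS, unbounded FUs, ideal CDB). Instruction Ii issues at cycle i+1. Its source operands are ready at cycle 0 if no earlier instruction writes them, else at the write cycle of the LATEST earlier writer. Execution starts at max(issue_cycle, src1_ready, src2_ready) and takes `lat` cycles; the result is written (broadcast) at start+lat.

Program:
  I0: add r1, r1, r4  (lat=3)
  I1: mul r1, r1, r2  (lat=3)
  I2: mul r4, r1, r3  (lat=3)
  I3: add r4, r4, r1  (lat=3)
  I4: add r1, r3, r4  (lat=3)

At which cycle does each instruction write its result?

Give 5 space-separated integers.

I0 add r1: issue@1 deps=(None,None) exec_start@1 write@4
I1 mul r1: issue@2 deps=(0,None) exec_start@4 write@7
I2 mul r4: issue@3 deps=(1,None) exec_start@7 write@10
I3 add r4: issue@4 deps=(2,1) exec_start@10 write@13
I4 add r1: issue@5 deps=(None,3) exec_start@13 write@16

Answer: 4 7 10 13 16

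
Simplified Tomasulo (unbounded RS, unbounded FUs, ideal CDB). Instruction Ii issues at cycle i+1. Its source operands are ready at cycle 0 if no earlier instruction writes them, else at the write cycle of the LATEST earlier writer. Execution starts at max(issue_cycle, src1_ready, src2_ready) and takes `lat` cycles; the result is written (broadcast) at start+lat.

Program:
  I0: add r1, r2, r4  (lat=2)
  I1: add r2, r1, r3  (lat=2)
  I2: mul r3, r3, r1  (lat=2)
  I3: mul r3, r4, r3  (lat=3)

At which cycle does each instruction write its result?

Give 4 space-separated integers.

Answer: 3 5 5 8

Derivation:
I0 add r1: issue@1 deps=(None,None) exec_start@1 write@3
I1 add r2: issue@2 deps=(0,None) exec_start@3 write@5
I2 mul r3: issue@3 deps=(None,0) exec_start@3 write@5
I3 mul r3: issue@4 deps=(None,2) exec_start@5 write@8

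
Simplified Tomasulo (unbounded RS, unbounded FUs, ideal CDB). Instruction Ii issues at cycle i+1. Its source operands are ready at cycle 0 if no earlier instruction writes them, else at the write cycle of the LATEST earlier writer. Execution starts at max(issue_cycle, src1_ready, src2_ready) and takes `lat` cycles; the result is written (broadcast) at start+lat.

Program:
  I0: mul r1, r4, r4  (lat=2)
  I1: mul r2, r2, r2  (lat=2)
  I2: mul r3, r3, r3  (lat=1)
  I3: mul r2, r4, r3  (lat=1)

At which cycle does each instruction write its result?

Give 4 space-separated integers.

I0 mul r1: issue@1 deps=(None,None) exec_start@1 write@3
I1 mul r2: issue@2 deps=(None,None) exec_start@2 write@4
I2 mul r3: issue@3 deps=(None,None) exec_start@3 write@4
I3 mul r2: issue@4 deps=(None,2) exec_start@4 write@5

Answer: 3 4 4 5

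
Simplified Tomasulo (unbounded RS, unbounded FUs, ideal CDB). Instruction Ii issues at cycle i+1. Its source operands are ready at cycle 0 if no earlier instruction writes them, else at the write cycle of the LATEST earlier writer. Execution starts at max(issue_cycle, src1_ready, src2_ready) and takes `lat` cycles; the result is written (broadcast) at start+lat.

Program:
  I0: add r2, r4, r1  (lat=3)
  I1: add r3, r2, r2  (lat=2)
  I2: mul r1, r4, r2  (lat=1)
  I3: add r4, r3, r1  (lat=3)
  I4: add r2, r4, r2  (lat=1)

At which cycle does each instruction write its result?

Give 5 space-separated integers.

Answer: 4 6 5 9 10

Derivation:
I0 add r2: issue@1 deps=(None,None) exec_start@1 write@4
I1 add r3: issue@2 deps=(0,0) exec_start@4 write@6
I2 mul r1: issue@3 deps=(None,0) exec_start@4 write@5
I3 add r4: issue@4 deps=(1,2) exec_start@6 write@9
I4 add r2: issue@5 deps=(3,0) exec_start@9 write@10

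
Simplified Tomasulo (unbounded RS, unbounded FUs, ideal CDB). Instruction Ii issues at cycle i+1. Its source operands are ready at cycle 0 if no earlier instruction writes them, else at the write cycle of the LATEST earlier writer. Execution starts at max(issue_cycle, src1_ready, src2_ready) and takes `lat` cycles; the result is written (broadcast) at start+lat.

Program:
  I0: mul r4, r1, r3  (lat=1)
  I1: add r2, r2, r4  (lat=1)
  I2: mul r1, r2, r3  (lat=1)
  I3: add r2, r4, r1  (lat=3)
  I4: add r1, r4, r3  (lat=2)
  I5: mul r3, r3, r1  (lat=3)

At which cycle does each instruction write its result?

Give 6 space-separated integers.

Answer: 2 3 4 7 7 10

Derivation:
I0 mul r4: issue@1 deps=(None,None) exec_start@1 write@2
I1 add r2: issue@2 deps=(None,0) exec_start@2 write@3
I2 mul r1: issue@3 deps=(1,None) exec_start@3 write@4
I3 add r2: issue@4 deps=(0,2) exec_start@4 write@7
I4 add r1: issue@5 deps=(0,None) exec_start@5 write@7
I5 mul r3: issue@6 deps=(None,4) exec_start@7 write@10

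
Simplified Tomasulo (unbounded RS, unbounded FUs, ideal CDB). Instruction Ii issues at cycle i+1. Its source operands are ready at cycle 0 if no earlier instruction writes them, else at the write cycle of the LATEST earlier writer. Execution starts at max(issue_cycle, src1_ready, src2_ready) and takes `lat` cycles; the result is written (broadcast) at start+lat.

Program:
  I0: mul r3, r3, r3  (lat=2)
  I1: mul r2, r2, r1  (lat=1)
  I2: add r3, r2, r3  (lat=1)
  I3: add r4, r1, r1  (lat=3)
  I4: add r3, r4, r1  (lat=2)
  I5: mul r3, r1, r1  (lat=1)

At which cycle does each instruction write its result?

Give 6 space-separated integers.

Answer: 3 3 4 7 9 7

Derivation:
I0 mul r3: issue@1 deps=(None,None) exec_start@1 write@3
I1 mul r2: issue@2 deps=(None,None) exec_start@2 write@3
I2 add r3: issue@3 deps=(1,0) exec_start@3 write@4
I3 add r4: issue@4 deps=(None,None) exec_start@4 write@7
I4 add r3: issue@5 deps=(3,None) exec_start@7 write@9
I5 mul r3: issue@6 deps=(None,None) exec_start@6 write@7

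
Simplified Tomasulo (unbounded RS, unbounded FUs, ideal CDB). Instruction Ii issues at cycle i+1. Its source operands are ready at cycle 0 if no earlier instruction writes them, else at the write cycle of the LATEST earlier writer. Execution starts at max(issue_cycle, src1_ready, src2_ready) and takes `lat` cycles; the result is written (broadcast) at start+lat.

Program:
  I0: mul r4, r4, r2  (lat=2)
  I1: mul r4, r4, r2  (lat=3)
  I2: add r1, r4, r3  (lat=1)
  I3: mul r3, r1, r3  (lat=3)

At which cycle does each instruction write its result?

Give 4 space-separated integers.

I0 mul r4: issue@1 deps=(None,None) exec_start@1 write@3
I1 mul r4: issue@2 deps=(0,None) exec_start@3 write@6
I2 add r1: issue@3 deps=(1,None) exec_start@6 write@7
I3 mul r3: issue@4 deps=(2,None) exec_start@7 write@10

Answer: 3 6 7 10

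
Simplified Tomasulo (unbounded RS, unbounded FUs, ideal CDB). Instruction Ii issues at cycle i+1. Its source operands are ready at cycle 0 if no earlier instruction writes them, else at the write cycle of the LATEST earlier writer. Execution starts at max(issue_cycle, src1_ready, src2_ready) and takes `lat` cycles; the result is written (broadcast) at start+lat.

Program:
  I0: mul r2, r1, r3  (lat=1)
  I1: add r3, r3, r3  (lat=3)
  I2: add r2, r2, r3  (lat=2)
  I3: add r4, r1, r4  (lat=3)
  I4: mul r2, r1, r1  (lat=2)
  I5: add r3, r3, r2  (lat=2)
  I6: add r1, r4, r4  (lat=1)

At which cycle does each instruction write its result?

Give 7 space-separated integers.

Answer: 2 5 7 7 7 9 8

Derivation:
I0 mul r2: issue@1 deps=(None,None) exec_start@1 write@2
I1 add r3: issue@2 deps=(None,None) exec_start@2 write@5
I2 add r2: issue@3 deps=(0,1) exec_start@5 write@7
I3 add r4: issue@4 deps=(None,None) exec_start@4 write@7
I4 mul r2: issue@5 deps=(None,None) exec_start@5 write@7
I5 add r3: issue@6 deps=(1,4) exec_start@7 write@9
I6 add r1: issue@7 deps=(3,3) exec_start@7 write@8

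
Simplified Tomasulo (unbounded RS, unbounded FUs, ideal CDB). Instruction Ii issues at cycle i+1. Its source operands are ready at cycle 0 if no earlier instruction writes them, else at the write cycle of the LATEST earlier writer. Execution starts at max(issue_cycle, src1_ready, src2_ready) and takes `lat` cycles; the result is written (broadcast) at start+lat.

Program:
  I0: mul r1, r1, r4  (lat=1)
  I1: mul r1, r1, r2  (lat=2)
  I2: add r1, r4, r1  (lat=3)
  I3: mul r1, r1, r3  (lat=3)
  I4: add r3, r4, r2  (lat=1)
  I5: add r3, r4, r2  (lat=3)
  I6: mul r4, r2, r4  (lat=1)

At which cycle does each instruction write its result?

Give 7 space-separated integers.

Answer: 2 4 7 10 6 9 8

Derivation:
I0 mul r1: issue@1 deps=(None,None) exec_start@1 write@2
I1 mul r1: issue@2 deps=(0,None) exec_start@2 write@4
I2 add r1: issue@3 deps=(None,1) exec_start@4 write@7
I3 mul r1: issue@4 deps=(2,None) exec_start@7 write@10
I4 add r3: issue@5 deps=(None,None) exec_start@5 write@6
I5 add r3: issue@6 deps=(None,None) exec_start@6 write@9
I6 mul r4: issue@7 deps=(None,None) exec_start@7 write@8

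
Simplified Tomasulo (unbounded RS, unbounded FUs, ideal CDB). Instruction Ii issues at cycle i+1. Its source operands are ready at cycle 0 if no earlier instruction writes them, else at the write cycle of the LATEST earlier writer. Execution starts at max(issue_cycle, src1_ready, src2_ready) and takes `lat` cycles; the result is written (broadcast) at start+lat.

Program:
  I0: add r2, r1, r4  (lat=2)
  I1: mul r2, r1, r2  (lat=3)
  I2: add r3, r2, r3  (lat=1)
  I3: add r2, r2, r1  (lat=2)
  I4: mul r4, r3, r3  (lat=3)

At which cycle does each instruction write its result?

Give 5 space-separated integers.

Answer: 3 6 7 8 10

Derivation:
I0 add r2: issue@1 deps=(None,None) exec_start@1 write@3
I1 mul r2: issue@2 deps=(None,0) exec_start@3 write@6
I2 add r3: issue@3 deps=(1,None) exec_start@6 write@7
I3 add r2: issue@4 deps=(1,None) exec_start@6 write@8
I4 mul r4: issue@5 deps=(2,2) exec_start@7 write@10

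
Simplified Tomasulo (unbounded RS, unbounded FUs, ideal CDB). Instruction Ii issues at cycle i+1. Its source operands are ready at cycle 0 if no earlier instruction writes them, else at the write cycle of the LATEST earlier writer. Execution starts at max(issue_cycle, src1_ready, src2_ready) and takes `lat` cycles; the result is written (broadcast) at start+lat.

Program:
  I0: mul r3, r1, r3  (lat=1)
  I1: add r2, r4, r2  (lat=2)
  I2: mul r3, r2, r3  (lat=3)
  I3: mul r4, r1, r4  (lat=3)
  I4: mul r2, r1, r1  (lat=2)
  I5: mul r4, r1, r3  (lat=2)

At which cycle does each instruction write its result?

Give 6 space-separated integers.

Answer: 2 4 7 7 7 9

Derivation:
I0 mul r3: issue@1 deps=(None,None) exec_start@1 write@2
I1 add r2: issue@2 deps=(None,None) exec_start@2 write@4
I2 mul r3: issue@3 deps=(1,0) exec_start@4 write@7
I3 mul r4: issue@4 deps=(None,None) exec_start@4 write@7
I4 mul r2: issue@5 deps=(None,None) exec_start@5 write@7
I5 mul r4: issue@6 deps=(None,2) exec_start@7 write@9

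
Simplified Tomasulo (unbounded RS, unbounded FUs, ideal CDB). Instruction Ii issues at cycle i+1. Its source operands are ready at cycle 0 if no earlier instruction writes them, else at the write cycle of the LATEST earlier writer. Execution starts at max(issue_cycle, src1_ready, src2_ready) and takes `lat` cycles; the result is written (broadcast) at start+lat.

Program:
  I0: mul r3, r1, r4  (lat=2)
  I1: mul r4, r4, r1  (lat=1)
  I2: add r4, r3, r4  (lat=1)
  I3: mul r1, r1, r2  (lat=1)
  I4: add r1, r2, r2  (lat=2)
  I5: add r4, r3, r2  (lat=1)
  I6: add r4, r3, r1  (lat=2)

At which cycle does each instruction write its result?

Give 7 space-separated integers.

Answer: 3 3 4 5 7 7 9

Derivation:
I0 mul r3: issue@1 deps=(None,None) exec_start@1 write@3
I1 mul r4: issue@2 deps=(None,None) exec_start@2 write@3
I2 add r4: issue@3 deps=(0,1) exec_start@3 write@4
I3 mul r1: issue@4 deps=(None,None) exec_start@4 write@5
I4 add r1: issue@5 deps=(None,None) exec_start@5 write@7
I5 add r4: issue@6 deps=(0,None) exec_start@6 write@7
I6 add r4: issue@7 deps=(0,4) exec_start@7 write@9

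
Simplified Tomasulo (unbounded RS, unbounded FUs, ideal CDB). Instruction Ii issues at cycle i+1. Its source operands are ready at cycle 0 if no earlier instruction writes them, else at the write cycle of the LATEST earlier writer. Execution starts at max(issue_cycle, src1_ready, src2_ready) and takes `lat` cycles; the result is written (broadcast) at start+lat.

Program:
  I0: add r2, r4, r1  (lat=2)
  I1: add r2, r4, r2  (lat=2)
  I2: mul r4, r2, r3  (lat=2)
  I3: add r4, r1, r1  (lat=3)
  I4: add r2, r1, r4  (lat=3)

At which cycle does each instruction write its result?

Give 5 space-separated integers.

Answer: 3 5 7 7 10

Derivation:
I0 add r2: issue@1 deps=(None,None) exec_start@1 write@3
I1 add r2: issue@2 deps=(None,0) exec_start@3 write@5
I2 mul r4: issue@3 deps=(1,None) exec_start@5 write@7
I3 add r4: issue@4 deps=(None,None) exec_start@4 write@7
I4 add r2: issue@5 deps=(None,3) exec_start@7 write@10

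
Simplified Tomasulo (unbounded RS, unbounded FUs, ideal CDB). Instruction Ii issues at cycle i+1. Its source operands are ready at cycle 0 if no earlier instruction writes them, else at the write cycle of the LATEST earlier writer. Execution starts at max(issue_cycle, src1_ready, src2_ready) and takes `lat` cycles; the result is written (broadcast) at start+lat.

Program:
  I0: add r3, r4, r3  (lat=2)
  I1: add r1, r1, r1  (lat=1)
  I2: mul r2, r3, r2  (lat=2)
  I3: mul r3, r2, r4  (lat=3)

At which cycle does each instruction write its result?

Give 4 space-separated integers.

Answer: 3 3 5 8

Derivation:
I0 add r3: issue@1 deps=(None,None) exec_start@1 write@3
I1 add r1: issue@2 deps=(None,None) exec_start@2 write@3
I2 mul r2: issue@3 deps=(0,None) exec_start@3 write@5
I3 mul r3: issue@4 deps=(2,None) exec_start@5 write@8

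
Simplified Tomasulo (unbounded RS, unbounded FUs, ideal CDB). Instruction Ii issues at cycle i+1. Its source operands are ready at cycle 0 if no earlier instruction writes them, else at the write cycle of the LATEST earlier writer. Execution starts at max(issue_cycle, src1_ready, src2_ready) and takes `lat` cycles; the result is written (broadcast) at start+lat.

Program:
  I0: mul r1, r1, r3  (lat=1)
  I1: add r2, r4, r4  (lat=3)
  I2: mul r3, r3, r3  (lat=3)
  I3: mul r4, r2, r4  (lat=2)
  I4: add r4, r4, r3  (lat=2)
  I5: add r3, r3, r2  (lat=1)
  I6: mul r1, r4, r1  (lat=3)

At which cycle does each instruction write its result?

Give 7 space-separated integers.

I0 mul r1: issue@1 deps=(None,None) exec_start@1 write@2
I1 add r2: issue@2 deps=(None,None) exec_start@2 write@5
I2 mul r3: issue@3 deps=(None,None) exec_start@3 write@6
I3 mul r4: issue@4 deps=(1,None) exec_start@5 write@7
I4 add r4: issue@5 deps=(3,2) exec_start@7 write@9
I5 add r3: issue@6 deps=(2,1) exec_start@6 write@7
I6 mul r1: issue@7 deps=(4,0) exec_start@9 write@12

Answer: 2 5 6 7 9 7 12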